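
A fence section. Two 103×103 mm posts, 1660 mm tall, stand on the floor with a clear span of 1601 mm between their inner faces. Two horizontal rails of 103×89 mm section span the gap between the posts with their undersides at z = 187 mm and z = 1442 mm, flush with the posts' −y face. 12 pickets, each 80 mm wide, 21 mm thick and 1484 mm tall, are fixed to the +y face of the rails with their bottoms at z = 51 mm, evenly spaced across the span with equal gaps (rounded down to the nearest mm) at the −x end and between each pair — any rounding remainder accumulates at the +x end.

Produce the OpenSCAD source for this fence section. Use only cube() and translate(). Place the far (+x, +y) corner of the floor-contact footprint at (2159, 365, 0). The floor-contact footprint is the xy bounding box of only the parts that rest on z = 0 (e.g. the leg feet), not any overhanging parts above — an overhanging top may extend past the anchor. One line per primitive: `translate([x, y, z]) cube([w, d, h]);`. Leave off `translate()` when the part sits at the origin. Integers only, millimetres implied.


translate([352, 262, 0]) cube([103, 103, 1660]);
translate([2056, 262, 0]) cube([103, 103, 1660]);
translate([455, 262, 187]) cube([1601, 103, 89]);
translate([455, 262, 1442]) cube([1601, 103, 89]);
translate([504, 365, 51]) cube([80, 21, 1484]);
translate([633, 365, 51]) cube([80, 21, 1484]);
translate([762, 365, 51]) cube([80, 21, 1484]);
translate([891, 365, 51]) cube([80, 21, 1484]);
translate([1020, 365, 51]) cube([80, 21, 1484]);
translate([1149, 365, 51]) cube([80, 21, 1484]);
translate([1278, 365, 51]) cube([80, 21, 1484]);
translate([1407, 365, 51]) cube([80, 21, 1484]);
translate([1536, 365, 51]) cube([80, 21, 1484]);
translate([1665, 365, 51]) cube([80, 21, 1484]);
translate([1794, 365, 51]) cube([80, 21, 1484]);
translate([1923, 365, 51]) cube([80, 21, 1484]);


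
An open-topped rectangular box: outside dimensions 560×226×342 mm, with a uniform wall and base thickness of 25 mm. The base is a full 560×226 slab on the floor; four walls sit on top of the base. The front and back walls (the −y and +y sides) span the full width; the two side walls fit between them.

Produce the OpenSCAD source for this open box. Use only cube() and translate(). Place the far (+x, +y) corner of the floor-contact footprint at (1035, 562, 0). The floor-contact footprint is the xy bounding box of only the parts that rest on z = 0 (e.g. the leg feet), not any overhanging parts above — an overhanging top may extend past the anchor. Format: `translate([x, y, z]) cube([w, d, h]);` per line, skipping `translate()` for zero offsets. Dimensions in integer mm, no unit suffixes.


translate([475, 336, 0]) cube([560, 226, 25]);
translate([475, 336, 25]) cube([560, 25, 317]);
translate([475, 537, 25]) cube([560, 25, 317]);
translate([475, 361, 25]) cube([25, 176, 317]);
translate([1010, 361, 25]) cube([25, 176, 317]);


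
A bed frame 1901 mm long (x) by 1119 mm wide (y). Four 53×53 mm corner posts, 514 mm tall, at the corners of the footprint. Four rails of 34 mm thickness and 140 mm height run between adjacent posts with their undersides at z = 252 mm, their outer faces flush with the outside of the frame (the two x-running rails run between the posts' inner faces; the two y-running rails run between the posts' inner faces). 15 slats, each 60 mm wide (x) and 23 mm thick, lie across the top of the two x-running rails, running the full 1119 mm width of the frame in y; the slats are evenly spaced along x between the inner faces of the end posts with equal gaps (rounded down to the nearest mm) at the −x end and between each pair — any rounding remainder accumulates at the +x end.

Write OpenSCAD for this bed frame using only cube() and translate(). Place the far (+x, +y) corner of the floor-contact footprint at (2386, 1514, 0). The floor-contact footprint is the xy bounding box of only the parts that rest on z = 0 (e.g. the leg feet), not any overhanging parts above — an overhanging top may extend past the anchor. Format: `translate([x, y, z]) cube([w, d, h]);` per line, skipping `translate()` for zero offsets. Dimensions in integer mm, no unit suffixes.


translate([485, 395, 0]) cube([53, 53, 514]);
translate([485, 1461, 0]) cube([53, 53, 514]);
translate([2333, 395, 0]) cube([53, 53, 514]);
translate([2333, 1461, 0]) cube([53, 53, 514]);
translate([538, 395, 252]) cube([1795, 34, 140]);
translate([538, 1480, 252]) cube([1795, 34, 140]);
translate([485, 448, 252]) cube([34, 1013, 140]);
translate([2352, 448, 252]) cube([34, 1013, 140]);
translate([593, 395, 392]) cube([60, 1119, 23]);
translate([708, 395, 392]) cube([60, 1119, 23]);
translate([823, 395, 392]) cube([60, 1119, 23]);
translate([938, 395, 392]) cube([60, 1119, 23]);
translate([1053, 395, 392]) cube([60, 1119, 23]);
translate([1168, 395, 392]) cube([60, 1119, 23]);
translate([1283, 395, 392]) cube([60, 1119, 23]);
translate([1398, 395, 392]) cube([60, 1119, 23]);
translate([1513, 395, 392]) cube([60, 1119, 23]);
translate([1628, 395, 392]) cube([60, 1119, 23]);
translate([1743, 395, 392]) cube([60, 1119, 23]);
translate([1858, 395, 392]) cube([60, 1119, 23]);
translate([1973, 395, 392]) cube([60, 1119, 23]);
translate([2088, 395, 392]) cube([60, 1119, 23]);
translate([2203, 395, 392]) cube([60, 1119, 23]);


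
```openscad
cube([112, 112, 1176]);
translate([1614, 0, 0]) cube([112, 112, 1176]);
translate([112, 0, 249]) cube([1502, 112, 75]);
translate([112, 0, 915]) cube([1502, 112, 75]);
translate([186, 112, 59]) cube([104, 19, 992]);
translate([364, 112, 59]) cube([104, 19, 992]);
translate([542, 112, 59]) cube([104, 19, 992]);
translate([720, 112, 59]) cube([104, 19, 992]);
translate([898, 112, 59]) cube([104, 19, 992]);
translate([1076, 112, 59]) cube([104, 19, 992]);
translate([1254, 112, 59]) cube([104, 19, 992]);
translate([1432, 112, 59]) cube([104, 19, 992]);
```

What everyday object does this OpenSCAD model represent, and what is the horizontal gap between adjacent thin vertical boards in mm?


A fence section. The picket gap is 74 mm.

Two posts, two rails, 8 pickets — a fence section. Span 1502 mm holds 8 pickets of 104 mm with 9 equal gaps: ⌊(1502 − 8·104) / 9⌋ = 74 mm.


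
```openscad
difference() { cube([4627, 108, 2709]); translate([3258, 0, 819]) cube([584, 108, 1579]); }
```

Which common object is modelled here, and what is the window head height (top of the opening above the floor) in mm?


A wall with a window opening. The window head height is 2398 mm.

A wall with a rectangular opening subtracted — a window. Sill at z = 819, opening 1579 mm tall, so the head is at 819 + 1579 = 2398 mm.


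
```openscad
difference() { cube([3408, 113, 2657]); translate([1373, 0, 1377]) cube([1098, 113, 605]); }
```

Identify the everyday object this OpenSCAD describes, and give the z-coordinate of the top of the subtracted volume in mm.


A wall with a window opening. The window head height is 1982 mm.

A wall with a rectangular opening subtracted — a window. Sill at z = 1377, opening 605 mm tall, so the head is at 1377 + 605 = 1982 mm.


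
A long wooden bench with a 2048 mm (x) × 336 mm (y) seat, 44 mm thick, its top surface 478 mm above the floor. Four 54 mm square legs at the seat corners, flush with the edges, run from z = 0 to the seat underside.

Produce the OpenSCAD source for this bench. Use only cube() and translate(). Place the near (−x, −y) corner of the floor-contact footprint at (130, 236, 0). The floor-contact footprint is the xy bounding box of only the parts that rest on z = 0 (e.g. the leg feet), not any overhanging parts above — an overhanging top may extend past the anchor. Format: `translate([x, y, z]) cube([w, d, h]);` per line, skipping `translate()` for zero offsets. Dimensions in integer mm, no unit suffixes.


// leg_h = 478 − 44 = 434
translate([130, 236, 434]) cube([2048, 336, 44]);
translate([130, 236, 0]) cube([54, 54, 434]);
translate([130, 518, 0]) cube([54, 54, 434]);
translate([2124, 236, 0]) cube([54, 54, 434]);
translate([2124, 518, 0]) cube([54, 54, 434]);


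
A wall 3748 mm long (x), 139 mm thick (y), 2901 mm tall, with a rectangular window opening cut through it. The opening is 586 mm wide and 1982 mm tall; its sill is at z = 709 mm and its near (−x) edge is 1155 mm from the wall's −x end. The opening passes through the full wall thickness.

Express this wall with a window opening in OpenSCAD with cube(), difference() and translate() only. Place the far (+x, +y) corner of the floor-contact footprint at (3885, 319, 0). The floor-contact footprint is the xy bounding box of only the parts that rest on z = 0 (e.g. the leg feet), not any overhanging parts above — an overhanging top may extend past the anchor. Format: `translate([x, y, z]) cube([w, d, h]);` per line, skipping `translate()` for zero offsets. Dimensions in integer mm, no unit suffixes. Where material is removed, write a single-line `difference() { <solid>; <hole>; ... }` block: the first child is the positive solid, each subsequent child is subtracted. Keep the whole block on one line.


difference() { translate([137, 180, 0]) cube([3748, 139, 2901]); translate([1292, 180, 709]) cube([586, 139, 1982]); }


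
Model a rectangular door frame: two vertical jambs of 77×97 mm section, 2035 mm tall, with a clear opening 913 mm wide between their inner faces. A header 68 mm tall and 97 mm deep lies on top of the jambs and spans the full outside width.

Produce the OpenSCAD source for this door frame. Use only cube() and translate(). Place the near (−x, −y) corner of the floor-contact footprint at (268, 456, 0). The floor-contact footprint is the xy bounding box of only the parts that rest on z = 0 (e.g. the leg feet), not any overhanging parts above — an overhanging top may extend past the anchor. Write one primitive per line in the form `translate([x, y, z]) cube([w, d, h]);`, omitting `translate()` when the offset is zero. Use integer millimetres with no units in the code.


translate([268, 456, 0]) cube([77, 97, 2035]);
translate([1258, 456, 0]) cube([77, 97, 2035]);
translate([268, 456, 2035]) cube([1067, 97, 68]);


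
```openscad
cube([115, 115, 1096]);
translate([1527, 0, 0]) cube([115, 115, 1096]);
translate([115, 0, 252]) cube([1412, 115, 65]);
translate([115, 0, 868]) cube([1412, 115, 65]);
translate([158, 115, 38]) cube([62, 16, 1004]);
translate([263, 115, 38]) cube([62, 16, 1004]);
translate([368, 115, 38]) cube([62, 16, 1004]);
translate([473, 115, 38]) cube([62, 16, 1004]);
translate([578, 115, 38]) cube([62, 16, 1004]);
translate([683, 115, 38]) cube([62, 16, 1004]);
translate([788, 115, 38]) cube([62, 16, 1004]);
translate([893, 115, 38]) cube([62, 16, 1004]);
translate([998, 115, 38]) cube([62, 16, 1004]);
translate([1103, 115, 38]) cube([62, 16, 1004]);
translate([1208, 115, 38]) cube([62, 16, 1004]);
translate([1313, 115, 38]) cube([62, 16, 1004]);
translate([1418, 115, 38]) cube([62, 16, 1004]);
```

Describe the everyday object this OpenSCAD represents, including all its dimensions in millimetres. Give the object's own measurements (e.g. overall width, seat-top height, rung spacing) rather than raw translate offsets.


A fence section. Two 115×115 mm posts, 1096 mm tall, stand on the floor with a clear span of 1412 mm between their inner faces. Two horizontal rails of 115×65 mm section span the gap between the posts with their undersides at z = 252 mm and z = 868 mm, flush with the posts' −y face. 13 pickets, each 62 mm wide, 16 mm thick and 1004 mm tall, are fixed to the +y face of the rails with their bottoms at z = 38 mm, spaced across the span with a 43 mm gap after the −x post and between neighbouring pickets, with 47 mm left before the +x post.


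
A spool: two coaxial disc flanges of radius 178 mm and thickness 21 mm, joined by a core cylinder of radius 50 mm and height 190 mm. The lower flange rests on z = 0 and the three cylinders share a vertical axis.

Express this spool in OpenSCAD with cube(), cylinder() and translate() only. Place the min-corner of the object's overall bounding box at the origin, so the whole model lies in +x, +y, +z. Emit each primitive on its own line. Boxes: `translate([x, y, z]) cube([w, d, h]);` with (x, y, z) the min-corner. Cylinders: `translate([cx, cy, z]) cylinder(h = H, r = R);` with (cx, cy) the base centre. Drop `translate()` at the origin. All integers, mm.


translate([178, 178, 0]) cylinder(h = 21, r = 178);
translate([178, 178, 21]) cylinder(h = 190, r = 50);
translate([178, 178, 211]) cylinder(h = 21, r = 178);


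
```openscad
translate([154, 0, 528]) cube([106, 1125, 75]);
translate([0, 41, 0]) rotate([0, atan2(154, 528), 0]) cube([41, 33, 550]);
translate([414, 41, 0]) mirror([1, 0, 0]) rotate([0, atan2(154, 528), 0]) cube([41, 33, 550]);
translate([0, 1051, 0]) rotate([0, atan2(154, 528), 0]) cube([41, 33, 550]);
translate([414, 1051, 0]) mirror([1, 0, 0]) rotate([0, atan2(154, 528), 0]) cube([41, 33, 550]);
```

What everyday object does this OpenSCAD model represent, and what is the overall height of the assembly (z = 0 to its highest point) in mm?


A sawhorse. The overall height is 603 mm.

A beam across two mirrored pairs of raked legs — a sawhorse. The beam's underside is at z = 528 (matching the legs' vertical rise in atan2(154, 528)) and the beam is 75 mm tall, so its top is at 528 + 75 = 603 mm. The raked legs top out at the beam's underside, so that is the highest point.


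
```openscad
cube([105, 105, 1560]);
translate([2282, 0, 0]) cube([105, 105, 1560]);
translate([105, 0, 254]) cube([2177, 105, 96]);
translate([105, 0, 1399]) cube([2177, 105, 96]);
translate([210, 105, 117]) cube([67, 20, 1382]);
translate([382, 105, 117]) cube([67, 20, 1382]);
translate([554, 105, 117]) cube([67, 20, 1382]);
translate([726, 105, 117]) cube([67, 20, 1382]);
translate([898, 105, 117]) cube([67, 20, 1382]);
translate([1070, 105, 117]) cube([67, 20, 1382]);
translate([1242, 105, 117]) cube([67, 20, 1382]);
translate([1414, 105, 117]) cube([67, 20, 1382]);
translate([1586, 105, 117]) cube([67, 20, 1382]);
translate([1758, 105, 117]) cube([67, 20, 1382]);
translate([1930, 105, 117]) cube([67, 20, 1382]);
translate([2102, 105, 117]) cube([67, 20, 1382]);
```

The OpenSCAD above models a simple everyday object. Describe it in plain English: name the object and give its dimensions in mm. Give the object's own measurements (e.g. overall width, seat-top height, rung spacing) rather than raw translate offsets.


A fence section. Two 105×105 mm posts, 1560 mm tall, stand on the floor with a clear span of 2177 mm between their inner faces. Two horizontal rails of 105×96 mm section span the gap between the posts with their undersides at z = 254 mm and z = 1399 mm, flush with the posts' −y face. 12 pickets, each 67 mm wide, 20 mm thick and 1382 mm tall, are fixed to the +y face of the rails with their bottoms at z = 117 mm, spaced across the span with a 105 mm gap after the −x post and between neighbouring pickets, with 113 mm left before the +x post.


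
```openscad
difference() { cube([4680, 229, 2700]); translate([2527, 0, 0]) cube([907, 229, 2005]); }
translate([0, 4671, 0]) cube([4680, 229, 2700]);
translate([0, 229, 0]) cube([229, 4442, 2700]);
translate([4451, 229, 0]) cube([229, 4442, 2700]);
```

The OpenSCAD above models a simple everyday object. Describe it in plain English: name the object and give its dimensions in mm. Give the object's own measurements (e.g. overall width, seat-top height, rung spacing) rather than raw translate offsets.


A single room: four walls, each 2700 mm tall and 229 mm thick, enclosing an outside footprint 4680×4900 mm (x × y), no floor or roof. The front and back walls (−y and +y sides) run the full x-width; the side walls fit between their inner faces. A door opening 907 mm wide and 2005 mm tall is cut through the front wall from the floor up, its −x edge 2527 mm from the wall's −x end.


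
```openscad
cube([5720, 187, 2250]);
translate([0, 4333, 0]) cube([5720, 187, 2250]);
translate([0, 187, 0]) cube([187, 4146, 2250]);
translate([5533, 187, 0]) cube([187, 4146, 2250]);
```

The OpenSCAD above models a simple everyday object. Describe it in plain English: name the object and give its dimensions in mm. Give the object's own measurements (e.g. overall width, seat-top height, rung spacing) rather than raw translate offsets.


The wall frame of a small rectangular building: four walls, each 2250 mm tall and 187 mm thick, enclosing a footprint 5720 mm (x) by 4520 mm (y) outside-to-outside, with no floor or roof. The front and back walls (the −y and +y sides) span the full width; the two side walls fit between them.


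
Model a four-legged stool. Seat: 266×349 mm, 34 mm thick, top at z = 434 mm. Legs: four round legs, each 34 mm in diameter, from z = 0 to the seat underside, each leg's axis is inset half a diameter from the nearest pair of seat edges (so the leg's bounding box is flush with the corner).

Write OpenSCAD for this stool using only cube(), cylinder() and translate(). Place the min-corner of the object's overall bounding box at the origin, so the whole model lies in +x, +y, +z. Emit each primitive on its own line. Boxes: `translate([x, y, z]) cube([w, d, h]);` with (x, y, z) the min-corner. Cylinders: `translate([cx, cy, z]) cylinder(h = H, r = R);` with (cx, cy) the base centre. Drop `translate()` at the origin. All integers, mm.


translate([0, 0, 400]) cube([266, 349, 34]);
translate([17, 17, 0]) cylinder(h = 400, r = 17);
translate([249, 17, 0]) cylinder(h = 400, r = 17);
translate([17, 332, 0]) cylinder(h = 400, r = 17);
translate([249, 332, 0]) cylinder(h = 400, r = 17);


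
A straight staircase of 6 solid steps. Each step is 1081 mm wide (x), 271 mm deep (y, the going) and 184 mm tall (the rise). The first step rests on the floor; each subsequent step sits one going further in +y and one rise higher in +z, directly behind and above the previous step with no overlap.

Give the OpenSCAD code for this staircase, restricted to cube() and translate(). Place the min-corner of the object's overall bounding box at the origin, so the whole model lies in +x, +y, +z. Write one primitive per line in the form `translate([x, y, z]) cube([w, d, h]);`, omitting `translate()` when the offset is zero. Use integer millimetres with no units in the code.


cube([1081, 271, 184]);
translate([0, 271, 184]) cube([1081, 271, 184]);
translate([0, 542, 368]) cube([1081, 271, 184]);
translate([0, 813, 552]) cube([1081, 271, 184]);
translate([0, 1084, 736]) cube([1081, 271, 184]);
translate([0, 1355, 920]) cube([1081, 271, 184]);


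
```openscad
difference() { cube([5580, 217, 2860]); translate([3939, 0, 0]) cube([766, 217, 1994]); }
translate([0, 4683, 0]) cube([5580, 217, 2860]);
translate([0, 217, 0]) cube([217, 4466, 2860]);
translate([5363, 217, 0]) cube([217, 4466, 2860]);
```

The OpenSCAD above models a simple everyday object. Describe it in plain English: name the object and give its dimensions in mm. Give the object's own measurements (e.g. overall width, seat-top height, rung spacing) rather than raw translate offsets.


A single room: four walls, each 2860 mm tall and 217 mm thick, enclosing an outside footprint 5580×4900 mm (x × y), no floor or roof. The front and back walls (−y and +y sides) run the full x-width; the side walls fit between their inner faces. A door opening 766 mm wide and 1994 mm tall is cut through the front wall from the floor up, its −x edge 3939 mm from the wall's −x end.


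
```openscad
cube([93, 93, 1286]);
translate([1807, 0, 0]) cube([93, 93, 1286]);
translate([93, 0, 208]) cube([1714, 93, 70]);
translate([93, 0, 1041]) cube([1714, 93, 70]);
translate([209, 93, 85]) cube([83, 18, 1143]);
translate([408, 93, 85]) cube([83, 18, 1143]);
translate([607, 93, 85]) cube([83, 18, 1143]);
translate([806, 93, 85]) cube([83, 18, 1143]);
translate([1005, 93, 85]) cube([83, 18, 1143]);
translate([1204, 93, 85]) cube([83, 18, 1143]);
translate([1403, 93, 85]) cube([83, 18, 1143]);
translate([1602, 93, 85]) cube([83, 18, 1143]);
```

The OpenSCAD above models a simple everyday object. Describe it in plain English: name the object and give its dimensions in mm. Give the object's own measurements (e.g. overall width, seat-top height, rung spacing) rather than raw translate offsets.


A fence section. Two 93×93 mm posts, 1286 mm tall, stand on the floor with a clear span of 1714 mm between their inner faces. Two horizontal rails of 93×70 mm section span the gap between the posts with their undersides at z = 208 mm and z = 1041 mm, flush with the posts' −y face. 8 pickets, each 83 mm wide, 18 mm thick and 1143 mm tall, are fixed to the +y face of the rails with their bottoms at z = 85 mm, spaced across the span with a 116 mm gap after the −x post and between neighbouring pickets, with 122 mm left before the +x post.


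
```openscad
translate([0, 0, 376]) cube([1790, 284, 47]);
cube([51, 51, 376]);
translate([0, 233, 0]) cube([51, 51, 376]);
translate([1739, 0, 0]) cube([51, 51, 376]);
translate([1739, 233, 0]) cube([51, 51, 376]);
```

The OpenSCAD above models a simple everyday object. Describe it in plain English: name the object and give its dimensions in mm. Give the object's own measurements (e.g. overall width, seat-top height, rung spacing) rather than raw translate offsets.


A bench: a 1790×284 mm seat slab, 47 mm thick, top at z = 423 mm, on four 51×51 mm square legs flush with the seat corners and standing on z = 0.


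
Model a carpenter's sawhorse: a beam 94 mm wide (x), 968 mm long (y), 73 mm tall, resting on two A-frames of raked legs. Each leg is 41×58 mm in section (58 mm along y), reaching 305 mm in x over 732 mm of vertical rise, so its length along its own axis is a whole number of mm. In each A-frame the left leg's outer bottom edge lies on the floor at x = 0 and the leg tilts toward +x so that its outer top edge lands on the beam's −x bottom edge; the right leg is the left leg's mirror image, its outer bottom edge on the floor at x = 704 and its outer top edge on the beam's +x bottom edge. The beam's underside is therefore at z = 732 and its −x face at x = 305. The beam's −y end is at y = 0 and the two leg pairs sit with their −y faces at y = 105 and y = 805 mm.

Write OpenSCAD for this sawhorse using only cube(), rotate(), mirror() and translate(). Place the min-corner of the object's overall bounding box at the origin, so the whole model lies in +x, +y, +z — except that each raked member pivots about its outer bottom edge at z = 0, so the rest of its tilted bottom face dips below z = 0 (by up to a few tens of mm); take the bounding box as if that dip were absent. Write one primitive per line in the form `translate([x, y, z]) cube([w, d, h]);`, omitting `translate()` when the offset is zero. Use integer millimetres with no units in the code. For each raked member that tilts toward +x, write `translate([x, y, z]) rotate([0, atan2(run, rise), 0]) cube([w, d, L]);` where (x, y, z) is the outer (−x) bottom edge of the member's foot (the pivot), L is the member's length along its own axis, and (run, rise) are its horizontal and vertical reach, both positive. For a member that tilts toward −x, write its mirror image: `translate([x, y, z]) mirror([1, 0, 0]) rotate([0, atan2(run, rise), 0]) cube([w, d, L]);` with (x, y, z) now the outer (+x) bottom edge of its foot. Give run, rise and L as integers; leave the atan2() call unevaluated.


// leg length = √(305² + 732²) = 793
// right-leg outer foot x = 2·305 + 94 = 704
// beam min-corner = (305, 0, 732)
translate([305, 0, 732]) cube([94, 968, 73]);
translate([0, 105, 0]) rotate([0, atan2(305, 732), 0]) cube([41, 58, 793]);
translate([704, 105, 0]) mirror([1, 0, 0]) rotate([0, atan2(305, 732), 0]) cube([41, 58, 793]);
translate([0, 805, 0]) rotate([0, atan2(305, 732), 0]) cube([41, 58, 793]);
translate([704, 805, 0]) mirror([1, 0, 0]) rotate([0, atan2(305, 732), 0]) cube([41, 58, 793]);


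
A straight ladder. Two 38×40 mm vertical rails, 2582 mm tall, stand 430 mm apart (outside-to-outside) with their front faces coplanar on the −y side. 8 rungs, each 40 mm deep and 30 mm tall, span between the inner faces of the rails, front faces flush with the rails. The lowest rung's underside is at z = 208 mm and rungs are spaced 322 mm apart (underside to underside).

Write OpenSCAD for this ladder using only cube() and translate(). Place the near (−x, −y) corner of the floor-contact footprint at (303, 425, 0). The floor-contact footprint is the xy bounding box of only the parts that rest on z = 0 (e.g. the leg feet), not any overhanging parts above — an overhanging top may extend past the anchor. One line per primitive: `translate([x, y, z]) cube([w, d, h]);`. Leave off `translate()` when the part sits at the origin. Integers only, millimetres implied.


// rung span = 430 - 2*38 = 354
// rung[k] z = 208 + k*322
translate([303, 425, 0]) cube([38, 40, 2582]);
translate([695, 425, 0]) cube([38, 40, 2582]);
translate([341, 425, 208]) cube([354, 40, 30]);
translate([341, 425, 530]) cube([354, 40, 30]);
translate([341, 425, 852]) cube([354, 40, 30]);
translate([341, 425, 1174]) cube([354, 40, 30]);
translate([341, 425, 1496]) cube([354, 40, 30]);
translate([341, 425, 1818]) cube([354, 40, 30]);
translate([341, 425, 2140]) cube([354, 40, 30]);
translate([341, 425, 2462]) cube([354, 40, 30]);


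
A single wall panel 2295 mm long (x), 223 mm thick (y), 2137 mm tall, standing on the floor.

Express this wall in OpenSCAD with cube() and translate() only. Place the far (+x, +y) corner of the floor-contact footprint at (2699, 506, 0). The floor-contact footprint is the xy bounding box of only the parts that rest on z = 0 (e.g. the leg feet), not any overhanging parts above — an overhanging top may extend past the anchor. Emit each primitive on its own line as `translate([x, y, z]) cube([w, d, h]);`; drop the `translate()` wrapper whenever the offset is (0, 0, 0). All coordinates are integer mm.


translate([404, 283, 0]) cube([2295, 223, 2137]);


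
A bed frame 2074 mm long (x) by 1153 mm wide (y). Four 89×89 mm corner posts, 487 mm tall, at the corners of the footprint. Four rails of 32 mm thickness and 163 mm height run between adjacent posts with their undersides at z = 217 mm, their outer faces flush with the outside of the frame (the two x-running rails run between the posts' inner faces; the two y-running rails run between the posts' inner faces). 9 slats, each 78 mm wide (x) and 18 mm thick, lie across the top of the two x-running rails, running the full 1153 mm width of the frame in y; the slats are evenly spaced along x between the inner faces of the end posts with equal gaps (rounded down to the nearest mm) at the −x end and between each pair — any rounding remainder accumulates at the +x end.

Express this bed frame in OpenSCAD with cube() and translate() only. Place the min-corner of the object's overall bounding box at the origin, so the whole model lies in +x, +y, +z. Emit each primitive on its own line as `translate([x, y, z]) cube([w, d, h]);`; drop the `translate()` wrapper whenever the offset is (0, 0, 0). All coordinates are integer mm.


cube([89, 89, 487]);
translate([0, 1064, 0]) cube([89, 89, 487]);
translate([1985, 0, 0]) cube([89, 89, 487]);
translate([1985, 1064, 0]) cube([89, 89, 487]);
translate([89, 0, 217]) cube([1896, 32, 163]);
translate([89, 1121, 217]) cube([1896, 32, 163]);
translate([0, 89, 217]) cube([32, 975, 163]);
translate([2042, 89, 217]) cube([32, 975, 163]);
translate([208, 0, 380]) cube([78, 1153, 18]);
translate([405, 0, 380]) cube([78, 1153, 18]);
translate([602, 0, 380]) cube([78, 1153, 18]);
translate([799, 0, 380]) cube([78, 1153, 18]);
translate([996, 0, 380]) cube([78, 1153, 18]);
translate([1193, 0, 380]) cube([78, 1153, 18]);
translate([1390, 0, 380]) cube([78, 1153, 18]);
translate([1587, 0, 380]) cube([78, 1153, 18]);
translate([1784, 0, 380]) cube([78, 1153, 18]);


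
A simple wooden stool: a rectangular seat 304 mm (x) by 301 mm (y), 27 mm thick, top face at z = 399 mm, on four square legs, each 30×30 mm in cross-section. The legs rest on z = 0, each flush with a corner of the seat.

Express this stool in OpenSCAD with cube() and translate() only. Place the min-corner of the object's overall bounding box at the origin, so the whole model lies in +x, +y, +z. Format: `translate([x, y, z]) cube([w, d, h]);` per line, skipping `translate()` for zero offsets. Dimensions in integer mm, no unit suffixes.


translate([0, 0, 372]) cube([304, 301, 27]);
cube([30, 30, 372]);
translate([274, 0, 0]) cube([30, 30, 372]);
translate([0, 271, 0]) cube([30, 30, 372]);
translate([274, 271, 0]) cube([30, 30, 372]);


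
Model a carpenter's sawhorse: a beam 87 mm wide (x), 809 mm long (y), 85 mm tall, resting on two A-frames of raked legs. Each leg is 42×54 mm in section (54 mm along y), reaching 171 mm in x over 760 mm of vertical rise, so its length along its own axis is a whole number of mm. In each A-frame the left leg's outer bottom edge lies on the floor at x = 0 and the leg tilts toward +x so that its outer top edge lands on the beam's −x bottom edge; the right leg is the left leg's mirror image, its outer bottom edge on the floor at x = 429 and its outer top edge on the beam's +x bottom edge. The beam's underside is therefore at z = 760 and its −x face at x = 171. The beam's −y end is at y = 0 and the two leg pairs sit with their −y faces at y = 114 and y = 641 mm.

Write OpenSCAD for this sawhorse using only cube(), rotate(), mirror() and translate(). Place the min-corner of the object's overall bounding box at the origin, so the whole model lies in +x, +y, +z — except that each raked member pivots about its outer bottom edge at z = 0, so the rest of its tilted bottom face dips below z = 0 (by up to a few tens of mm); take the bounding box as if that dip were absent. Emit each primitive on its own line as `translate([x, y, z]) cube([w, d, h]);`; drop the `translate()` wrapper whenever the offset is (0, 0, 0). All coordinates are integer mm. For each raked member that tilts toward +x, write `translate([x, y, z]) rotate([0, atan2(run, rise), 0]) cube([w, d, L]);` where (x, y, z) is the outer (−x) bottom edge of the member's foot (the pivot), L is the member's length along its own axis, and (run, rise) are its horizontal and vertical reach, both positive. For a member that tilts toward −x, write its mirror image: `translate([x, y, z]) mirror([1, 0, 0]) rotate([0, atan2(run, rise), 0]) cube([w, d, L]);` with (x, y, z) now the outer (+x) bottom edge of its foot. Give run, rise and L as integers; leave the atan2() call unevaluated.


translate([171, 0, 760]) cube([87, 809, 85]);
translate([0, 114, 0]) rotate([0, atan2(171, 760), 0]) cube([42, 54, 779]);
translate([429, 114, 0]) mirror([1, 0, 0]) rotate([0, atan2(171, 760), 0]) cube([42, 54, 779]);
translate([0, 641, 0]) rotate([0, atan2(171, 760), 0]) cube([42, 54, 779]);
translate([429, 641, 0]) mirror([1, 0, 0]) rotate([0, atan2(171, 760), 0]) cube([42, 54, 779]);


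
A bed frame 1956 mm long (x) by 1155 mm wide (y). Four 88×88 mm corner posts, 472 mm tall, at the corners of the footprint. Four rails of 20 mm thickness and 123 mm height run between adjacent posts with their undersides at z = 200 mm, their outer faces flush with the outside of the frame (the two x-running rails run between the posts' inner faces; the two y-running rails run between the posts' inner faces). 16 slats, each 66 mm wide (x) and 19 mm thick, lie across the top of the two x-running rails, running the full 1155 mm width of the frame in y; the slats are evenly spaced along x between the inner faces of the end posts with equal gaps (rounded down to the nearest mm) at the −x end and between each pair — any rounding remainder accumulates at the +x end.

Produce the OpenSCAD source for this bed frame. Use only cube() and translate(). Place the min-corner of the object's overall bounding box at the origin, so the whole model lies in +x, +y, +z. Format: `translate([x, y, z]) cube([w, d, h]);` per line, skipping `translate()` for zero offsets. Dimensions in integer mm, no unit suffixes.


cube([88, 88, 472]);
translate([0, 1067, 0]) cube([88, 88, 472]);
translate([1868, 0, 0]) cube([88, 88, 472]);
translate([1868, 1067, 0]) cube([88, 88, 472]);
translate([88, 0, 200]) cube([1780, 20, 123]);
translate([88, 1135, 200]) cube([1780, 20, 123]);
translate([0, 88, 200]) cube([20, 979, 123]);
translate([1936, 88, 200]) cube([20, 979, 123]);
translate([130, 0, 323]) cube([66, 1155, 19]);
translate([238, 0, 323]) cube([66, 1155, 19]);
translate([346, 0, 323]) cube([66, 1155, 19]);
translate([454, 0, 323]) cube([66, 1155, 19]);
translate([562, 0, 323]) cube([66, 1155, 19]);
translate([670, 0, 323]) cube([66, 1155, 19]);
translate([778, 0, 323]) cube([66, 1155, 19]);
translate([886, 0, 323]) cube([66, 1155, 19]);
translate([994, 0, 323]) cube([66, 1155, 19]);
translate([1102, 0, 323]) cube([66, 1155, 19]);
translate([1210, 0, 323]) cube([66, 1155, 19]);
translate([1318, 0, 323]) cube([66, 1155, 19]);
translate([1426, 0, 323]) cube([66, 1155, 19]);
translate([1534, 0, 323]) cube([66, 1155, 19]);
translate([1642, 0, 323]) cube([66, 1155, 19]);
translate([1750, 0, 323]) cube([66, 1155, 19]);


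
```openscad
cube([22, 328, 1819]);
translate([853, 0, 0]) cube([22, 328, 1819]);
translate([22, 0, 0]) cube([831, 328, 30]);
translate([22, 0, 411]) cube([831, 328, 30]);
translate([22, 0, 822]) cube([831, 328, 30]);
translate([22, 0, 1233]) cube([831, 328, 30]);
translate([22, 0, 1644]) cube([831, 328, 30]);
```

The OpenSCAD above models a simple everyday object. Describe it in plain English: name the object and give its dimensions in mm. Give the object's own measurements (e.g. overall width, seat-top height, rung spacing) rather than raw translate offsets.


An open bookshelf. Two side panels, each 22 mm thick, 328 mm deep and 1819 mm tall, stand 875 mm apart (outside-to-outside). Between them sit 5 shelves, each 30 mm thick and 328 mm deep, spanning the full gap between the sides. The bottom shelf rests on the floor (its underside at z = 0) and the clear gap between one shelf's top and the next shelf's underside is 381 mm.


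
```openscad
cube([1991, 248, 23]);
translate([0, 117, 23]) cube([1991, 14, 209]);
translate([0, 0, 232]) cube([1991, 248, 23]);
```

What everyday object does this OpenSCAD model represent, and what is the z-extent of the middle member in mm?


An I-beam. The web height is 209 mm.

Two wide flanges with a thin centred web — an I-beam. Overall 255 mm minus two 23 mm flanges gives a web of 255 − 2·23 = 209 mm.


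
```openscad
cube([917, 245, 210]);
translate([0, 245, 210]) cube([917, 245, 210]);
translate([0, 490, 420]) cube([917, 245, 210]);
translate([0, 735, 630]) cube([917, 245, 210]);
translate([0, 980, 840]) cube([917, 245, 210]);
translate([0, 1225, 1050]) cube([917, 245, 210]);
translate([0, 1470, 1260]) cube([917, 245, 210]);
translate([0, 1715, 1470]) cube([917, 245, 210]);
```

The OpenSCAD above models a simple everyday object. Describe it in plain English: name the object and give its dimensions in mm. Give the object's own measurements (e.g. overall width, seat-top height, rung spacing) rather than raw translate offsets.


A straight staircase of 8 solid steps. Each step is 917 mm wide (x), 245 mm deep (y, the going) and 210 mm tall (the rise). The first step rests on the floor; each subsequent step sits one going further in +y and one rise higher in +z, directly behind and above the previous step with no overlap.


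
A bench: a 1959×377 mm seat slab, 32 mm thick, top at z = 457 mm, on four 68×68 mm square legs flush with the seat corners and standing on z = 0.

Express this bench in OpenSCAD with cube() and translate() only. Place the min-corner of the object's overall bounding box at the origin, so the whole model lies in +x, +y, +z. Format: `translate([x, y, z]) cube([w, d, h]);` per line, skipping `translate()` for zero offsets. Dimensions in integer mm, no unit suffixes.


translate([0, 0, 425]) cube([1959, 377, 32]);
cube([68, 68, 425]);
translate([0, 309, 0]) cube([68, 68, 425]);
translate([1891, 0, 0]) cube([68, 68, 425]);
translate([1891, 309, 0]) cube([68, 68, 425]);


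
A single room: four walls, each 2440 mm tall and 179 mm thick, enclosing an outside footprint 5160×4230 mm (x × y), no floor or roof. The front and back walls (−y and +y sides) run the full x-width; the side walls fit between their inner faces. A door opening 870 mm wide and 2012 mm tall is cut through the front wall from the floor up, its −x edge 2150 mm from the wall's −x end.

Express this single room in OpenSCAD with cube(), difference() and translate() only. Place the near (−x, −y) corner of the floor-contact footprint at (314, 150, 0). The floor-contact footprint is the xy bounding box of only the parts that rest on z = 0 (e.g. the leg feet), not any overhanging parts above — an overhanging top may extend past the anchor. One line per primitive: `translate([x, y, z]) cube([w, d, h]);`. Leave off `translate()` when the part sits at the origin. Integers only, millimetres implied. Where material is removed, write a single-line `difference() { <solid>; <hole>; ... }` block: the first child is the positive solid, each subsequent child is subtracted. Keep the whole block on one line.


difference() { translate([314, 150, 0]) cube([5160, 179, 2440]); translate([2464, 150, 0]) cube([870, 179, 2012]); }
translate([314, 4201, 0]) cube([5160, 179, 2440]);
translate([314, 329, 0]) cube([179, 3872, 2440]);
translate([5295, 329, 0]) cube([179, 3872, 2440]);


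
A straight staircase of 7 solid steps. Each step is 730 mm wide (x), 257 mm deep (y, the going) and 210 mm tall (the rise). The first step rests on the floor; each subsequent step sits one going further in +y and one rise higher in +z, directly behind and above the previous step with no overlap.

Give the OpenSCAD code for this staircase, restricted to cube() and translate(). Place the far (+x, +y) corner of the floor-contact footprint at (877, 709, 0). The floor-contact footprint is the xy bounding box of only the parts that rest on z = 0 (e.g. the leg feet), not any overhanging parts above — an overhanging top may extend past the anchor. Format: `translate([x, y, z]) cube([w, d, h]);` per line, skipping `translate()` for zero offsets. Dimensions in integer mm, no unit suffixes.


translate([147, 452, 0]) cube([730, 257, 210]);
translate([147, 709, 210]) cube([730, 257, 210]);
translate([147, 966, 420]) cube([730, 257, 210]);
translate([147, 1223, 630]) cube([730, 257, 210]);
translate([147, 1480, 840]) cube([730, 257, 210]);
translate([147, 1737, 1050]) cube([730, 257, 210]);
translate([147, 1994, 1260]) cube([730, 257, 210]);


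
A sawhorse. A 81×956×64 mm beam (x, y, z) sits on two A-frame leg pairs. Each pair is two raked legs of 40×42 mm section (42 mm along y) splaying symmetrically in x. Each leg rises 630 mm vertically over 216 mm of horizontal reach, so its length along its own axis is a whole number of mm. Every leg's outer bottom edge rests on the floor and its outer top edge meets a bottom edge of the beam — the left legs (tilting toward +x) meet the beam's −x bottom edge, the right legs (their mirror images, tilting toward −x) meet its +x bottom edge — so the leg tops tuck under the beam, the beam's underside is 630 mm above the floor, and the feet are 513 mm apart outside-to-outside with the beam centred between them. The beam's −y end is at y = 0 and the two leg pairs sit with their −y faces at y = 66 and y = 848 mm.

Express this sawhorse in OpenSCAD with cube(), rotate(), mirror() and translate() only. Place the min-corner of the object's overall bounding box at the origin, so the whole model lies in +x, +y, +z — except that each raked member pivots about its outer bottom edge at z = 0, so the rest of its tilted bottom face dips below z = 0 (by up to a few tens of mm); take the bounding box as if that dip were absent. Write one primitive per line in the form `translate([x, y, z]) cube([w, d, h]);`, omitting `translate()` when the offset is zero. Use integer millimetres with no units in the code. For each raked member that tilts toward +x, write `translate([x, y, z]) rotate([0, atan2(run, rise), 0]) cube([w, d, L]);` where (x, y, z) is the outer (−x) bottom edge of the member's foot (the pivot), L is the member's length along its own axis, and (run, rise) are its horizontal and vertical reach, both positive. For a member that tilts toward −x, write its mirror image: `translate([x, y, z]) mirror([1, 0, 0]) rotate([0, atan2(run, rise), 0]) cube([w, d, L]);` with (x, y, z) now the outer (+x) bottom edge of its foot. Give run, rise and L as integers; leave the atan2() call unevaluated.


translate([216, 0, 630]) cube([81, 956, 64]);
translate([0, 66, 0]) rotate([0, atan2(216, 630), 0]) cube([40, 42, 666]);
translate([513, 66, 0]) mirror([1, 0, 0]) rotate([0, atan2(216, 630), 0]) cube([40, 42, 666]);
translate([0, 848, 0]) rotate([0, atan2(216, 630), 0]) cube([40, 42, 666]);
translate([513, 848, 0]) mirror([1, 0, 0]) rotate([0, atan2(216, 630), 0]) cube([40, 42, 666]);
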